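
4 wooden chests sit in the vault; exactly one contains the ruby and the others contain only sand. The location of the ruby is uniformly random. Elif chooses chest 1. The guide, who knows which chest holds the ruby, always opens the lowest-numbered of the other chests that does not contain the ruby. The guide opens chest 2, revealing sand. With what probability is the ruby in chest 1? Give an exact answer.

1/3

Apply Bayes' rule, conditioning on where the ruby actually is.
If it is in any of chests 1, 3, and 4 (prior 1/4 each): chest 2 is the lowest-numbered option available, probability 1; weight (1/4)·1 = 1/4 each.
If it is in chest 2 (prior 1/4): the guide opened chest 2, so this case is ruled out; weight (1/4)·0 = 0.
The weights sum to 3/4.
So P(the ruby in chest 1 | the guide opened chest 2) = (1/4) / (3/4) = 1/3.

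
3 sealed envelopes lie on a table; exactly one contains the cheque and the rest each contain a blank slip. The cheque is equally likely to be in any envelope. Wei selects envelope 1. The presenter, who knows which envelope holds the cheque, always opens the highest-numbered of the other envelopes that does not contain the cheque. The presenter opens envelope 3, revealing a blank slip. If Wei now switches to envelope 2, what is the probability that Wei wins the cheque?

Consider each possible location of the cheque in turn.
If it is in either of envelopes 1 and 2 (prior 1/3 each): envelope 3 is the highest-numbered option available, probability 1; weight (1/3)·1 = 1/3 each.
If it is in envelope 3 (prior 1/3): the presenter opened envelope 3, so this case is ruled out; weight (1/3)·0 = 0.
The weights sum to 2/3.
So P(the cheque in envelope 2 | the presenter opened envelope 3) = (1/3) / (2/3) = 1/2.

1/2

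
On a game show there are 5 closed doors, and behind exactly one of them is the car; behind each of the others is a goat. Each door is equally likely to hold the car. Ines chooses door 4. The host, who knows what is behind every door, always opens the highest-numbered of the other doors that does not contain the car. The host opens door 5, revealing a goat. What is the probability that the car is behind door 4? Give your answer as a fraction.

1/4

Condition on the true location of the car.
If it is behind any of doors 1, 2, 3, and 4 (prior 1/5 each): door 5 is the highest-numbered option available, probability 1; weight (1/5)·1 = 1/5 each.
If it is behind door 5 (prior 1/5): the host opened door 5, so this case is ruled out; weight (1/5)·0 = 0.
The weights sum to 4/5.
So P(the car behind door 4 | the host opened door 5) = (1/5) / (4/5) = 1/4.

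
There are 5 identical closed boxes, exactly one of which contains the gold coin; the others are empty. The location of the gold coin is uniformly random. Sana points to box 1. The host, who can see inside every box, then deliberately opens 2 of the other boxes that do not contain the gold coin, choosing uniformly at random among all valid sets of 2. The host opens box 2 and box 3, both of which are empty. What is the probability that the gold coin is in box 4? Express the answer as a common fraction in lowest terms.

Consider each possible location of the gold coin in turn.
If it is in box 1 (prior 1/5): the host has 6 equally likely choices, so probability 1/6; weight (1/5)·(1/6) = 1/30.
If it is in either of boxes 2 and 3 (prior 1/5 each): that box was opened and seen not to hold the prize — ruled out; weight (1/5)·0 = 0 each.
If it is in either of boxes 4 and 5 (prior 1/5 each): the host has 3 equally likely choices, so probability 1/3; weight (1/5)·(1/3) = 1/15 each.
The weights sum to 1/6.
So P(the gold coin in box 4 | the host opened box 2 and box 3) = (1/15) / (1/6) = 2/5.

2/5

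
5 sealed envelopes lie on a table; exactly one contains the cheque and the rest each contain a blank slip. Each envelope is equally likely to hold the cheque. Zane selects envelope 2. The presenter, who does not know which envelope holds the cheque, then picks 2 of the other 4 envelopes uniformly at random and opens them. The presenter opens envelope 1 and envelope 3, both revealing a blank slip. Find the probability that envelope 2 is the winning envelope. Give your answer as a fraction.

1/3

Consider each possible location of the cheque in turn.
If it is in either of envelopes 1 and 3 (prior 1/5 each): that envelope was opened and seen not to hold the prize — ruled out; weight (1/5)·0 = 0 each.
If it is in any of envelopes 2, 4, and 5 (prior 1/5 each): the presenter picks exactly this set with probability 1/6 regardless, and none is the prize; weight (1/5)·(1/6) = 1/30 each.
The weights sum to 1/10.
So P(the cheque in envelope 2 | the presenter opened envelope 1 and envelope 3) = (1/30) / (1/10) = 1/3.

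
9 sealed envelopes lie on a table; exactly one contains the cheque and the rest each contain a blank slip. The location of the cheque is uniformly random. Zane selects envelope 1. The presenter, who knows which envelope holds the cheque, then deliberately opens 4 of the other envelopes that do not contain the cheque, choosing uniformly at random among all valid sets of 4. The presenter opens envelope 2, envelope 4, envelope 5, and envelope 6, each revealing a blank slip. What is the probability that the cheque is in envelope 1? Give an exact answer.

Apply Bayes' rule, conditioning on where the cheque actually is.
If it is in envelope 1 (prior 1/9): the presenter has 70 equally likely choices, so probability 1/70; weight (1/9)·(1/70) = 1/630.
If it is in any of envelopes 2, 4, 5, and 6 (prior 1/9 each): that envelope was opened and seen not to hold the prize — ruled out; weight (1/9)·0 = 0 each.
If it is in any of envelopes 3, 7, 8, and 9 (prior 1/9 each): the presenter has 35 equally likely choices, so probability 1/35; weight (1/9)·(1/35) = 1/315 each.
The weights sum to 1/70.
So P(the cheque in envelope 1 | the presenter opened envelope 2, envelope 4, envelope 5, and envelope 6) = (1/630) / (1/70) = 1/9.

1/9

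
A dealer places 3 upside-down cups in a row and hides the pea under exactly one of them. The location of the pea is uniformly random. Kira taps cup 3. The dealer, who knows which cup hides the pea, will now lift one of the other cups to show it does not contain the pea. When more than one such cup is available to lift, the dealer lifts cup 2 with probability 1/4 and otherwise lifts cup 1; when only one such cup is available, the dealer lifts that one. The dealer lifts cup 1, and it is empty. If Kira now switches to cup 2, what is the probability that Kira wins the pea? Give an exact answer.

Apply Bayes' rule, conditioning on where the pea actually is.
If it is under cup 1 (prior 1/3): the dealer opened cup 1, so this case is ruled out; weight (1/3)·0 = 0.
If it is under cup 2 (prior 1/3): only cup 1 is available, probability 1; weight (1/3)·1 = 1/3.
If it is under cup 3 (prior 1/3): cup 2 is available but not opened, probability 3/4; weight (1/3)·(3/4) = 1/4.
The weights sum to 7/12.
So P(the pea under cup 2 | the dealer opened cup 1) = (1/3) / (7/12) = 4/7.

4/7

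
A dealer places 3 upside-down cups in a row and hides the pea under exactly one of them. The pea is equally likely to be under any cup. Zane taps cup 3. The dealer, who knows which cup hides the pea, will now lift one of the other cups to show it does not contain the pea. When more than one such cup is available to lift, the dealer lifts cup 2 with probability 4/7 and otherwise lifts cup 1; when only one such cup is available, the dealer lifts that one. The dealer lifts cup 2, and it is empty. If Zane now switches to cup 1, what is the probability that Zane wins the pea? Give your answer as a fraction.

Apply Bayes' rule, conditioning on where the pea actually is.
If it is under cup 1 (prior 1/3): only cup 2 is available, probability 1; weight (1/3)·1 = 1/3.
If it is under cup 2 (prior 1/3): the dealer opened cup 2, so this case is ruled out; weight (1/3)·0 = 0.
If it is under cup 3 (prior 1/3): cup 2 is available, opened with probability 4/7; weight (1/3)·(4/7) = 4/21.
The weights sum to 11/21.
So P(the pea under cup 1 | the dealer opened cup 2) = (1/3) / (11/21) = 7/11.

7/11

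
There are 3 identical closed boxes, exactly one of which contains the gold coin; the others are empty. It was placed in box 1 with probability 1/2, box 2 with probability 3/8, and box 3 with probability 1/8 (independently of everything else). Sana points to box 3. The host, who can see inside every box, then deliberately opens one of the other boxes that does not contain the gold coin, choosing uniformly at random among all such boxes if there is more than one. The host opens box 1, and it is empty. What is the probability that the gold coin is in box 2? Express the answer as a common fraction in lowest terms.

6/7

Condition on the true location of the gold coin.
If it is in box 1 (prior 1/2): the host opened box 1, so this case is ruled out; weight (1/2)·0 = 0.
If it is in box 2 (prior 3/8): the host has no choice, probability 1; weight (3/8)·1 = 3/8.
If it is in box 3 (prior 1/8): the host has 2 equally likely choices, so probability 1/2; weight (1/8)·(1/2) = 1/16.
The weights sum to 7/16.
So P(the gold coin in box 2 | the host opened box 1) = (3/8) / (7/16) = 6/7.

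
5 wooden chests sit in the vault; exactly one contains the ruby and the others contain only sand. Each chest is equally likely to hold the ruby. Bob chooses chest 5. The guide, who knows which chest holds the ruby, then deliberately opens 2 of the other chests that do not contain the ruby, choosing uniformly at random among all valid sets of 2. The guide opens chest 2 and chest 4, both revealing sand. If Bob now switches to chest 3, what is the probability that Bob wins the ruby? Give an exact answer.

Condition on the true location of the ruby.
If it is in either of chests 1 and 3 (prior 1/5 each): the guide has 3 equally likely choices, so probability 1/3; weight (1/5)·(1/3) = 1/15 each.
If it is in either of chests 2 and 4 (prior 1/5 each): that chest was opened and seen not to hold the prize — ruled out; weight (1/5)·0 = 0 each.
If it is in chest 5 (prior 1/5): the guide has 6 equally likely choices, so probability 1/6; weight (1/5)·(1/6) = 1/30.
The weights sum to 1/6.
So P(the ruby in chest 3 | the guide opened chest 2 and chest 4) = (1/15) / (1/6) = 2/5.

2/5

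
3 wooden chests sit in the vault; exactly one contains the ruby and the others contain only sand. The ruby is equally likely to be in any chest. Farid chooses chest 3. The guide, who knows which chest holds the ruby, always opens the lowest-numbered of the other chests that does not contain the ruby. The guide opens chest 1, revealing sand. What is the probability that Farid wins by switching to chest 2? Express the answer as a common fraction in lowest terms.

1/2

Condition on the true location of the ruby.
If it is in chest 1 (prior 1/3): the guide opened chest 1, so this case is ruled out; weight (1/3)·0 = 0.
If it is in either of chests 2 and 3 (prior 1/3 each): chest 1 is the lowest-numbered option available, probability 1; weight (1/3)·1 = 1/3 each.
The weights sum to 2/3.
So P(the ruby in chest 2 | the guide opened chest 1) = (1/3) / (2/3) = 1/2.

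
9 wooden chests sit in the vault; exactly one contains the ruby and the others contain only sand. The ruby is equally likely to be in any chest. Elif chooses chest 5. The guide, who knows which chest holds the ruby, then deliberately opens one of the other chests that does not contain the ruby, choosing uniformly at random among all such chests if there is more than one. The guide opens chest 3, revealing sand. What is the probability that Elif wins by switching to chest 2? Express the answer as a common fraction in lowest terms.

Condition on the true location of the ruby.
If it is in any of chests 1, 2, 4, 6, 7, 8, and 9 (prior 1/9 each): the guide has 7 equally likely choices, so probability 1/7; weight (1/9)·(1/7) = 1/63 each.
If it is in chest 3 (prior 1/9): the guide opened chest 3, so this case is ruled out; weight (1/9)·0 = 0.
If it is in chest 5 (prior 1/9): the guide has 8 equally likely choices, so probability 1/8; weight (1/9)·(1/8) = 1/72.
The weights sum to 1/8.
So P(the ruby in chest 2 | the guide opened chest 3) = (1/63) / (1/8) = 8/63.

8/63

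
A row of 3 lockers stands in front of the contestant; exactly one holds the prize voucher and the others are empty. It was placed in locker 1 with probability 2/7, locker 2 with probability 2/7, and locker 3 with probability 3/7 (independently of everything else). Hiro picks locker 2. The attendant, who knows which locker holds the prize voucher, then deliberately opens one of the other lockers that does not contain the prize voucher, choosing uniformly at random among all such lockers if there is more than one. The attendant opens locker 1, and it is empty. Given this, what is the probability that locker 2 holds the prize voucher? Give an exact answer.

1/4

Apply Bayes' rule, conditioning on where the prize voucher actually is.
If it is in locker 1 (prior 2/7): the attendant opened locker 1, so this case is ruled out; weight (2/7)·0 = 0.
If it is in locker 2 (prior 2/7): the attendant has 2 equally likely choices, so probability 1/2; weight (2/7)·(1/2) = 1/7.
If it is in locker 3 (prior 3/7): the attendant has no choice, probability 1; weight (3/7)·1 = 3/7.
The weights sum to 4/7.
So P(the prize voucher in locker 2 | the attendant opened locker 1) = (1/7) / (4/7) = 1/4.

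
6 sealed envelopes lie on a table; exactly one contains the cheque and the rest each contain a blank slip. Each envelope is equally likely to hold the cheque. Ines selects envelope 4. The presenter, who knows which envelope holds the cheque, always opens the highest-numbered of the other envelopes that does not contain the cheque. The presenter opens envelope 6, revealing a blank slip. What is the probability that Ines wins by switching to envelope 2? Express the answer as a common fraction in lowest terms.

Apply Bayes' rule, conditioning on where the cheque actually is.
If it is in any of envelopes 1, 2, 3, 4, and 5 (prior 1/6 each): envelope 6 is the highest-numbered option available, probability 1; weight (1/6)·1 = 1/6 each.
If it is in envelope 6 (prior 1/6): the presenter opened envelope 6, so this case is ruled out; weight (1/6)·0 = 0.
The weights sum to 5/6.
So P(the cheque in envelope 2 | the presenter opened envelope 6) = (1/6) / (5/6) = 1/5.

1/5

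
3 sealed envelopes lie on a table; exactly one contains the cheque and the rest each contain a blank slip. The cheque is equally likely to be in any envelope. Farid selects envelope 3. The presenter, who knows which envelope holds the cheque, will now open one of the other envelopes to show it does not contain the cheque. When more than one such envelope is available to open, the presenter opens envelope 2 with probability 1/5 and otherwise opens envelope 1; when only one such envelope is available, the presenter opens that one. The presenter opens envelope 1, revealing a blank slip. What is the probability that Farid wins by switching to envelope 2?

Consider each possible location of the cheque in turn.
If it is in envelope 1 (prior 1/3): the presenter opened envelope 1, so this case is ruled out; weight (1/3)·0 = 0.
If it is in envelope 2 (prior 1/3): only envelope 1 is available, probability 1; weight (1/3)·1 = 1/3.
If it is in envelope 3 (prior 1/3): envelope 2 is available but not opened, probability 4/5; weight (1/3)·(4/5) = 4/15.
The weights sum to 3/5.
So P(the cheque in envelope 2 | the presenter opened envelope 1) = (1/3) / (3/5) = 5/9.

5/9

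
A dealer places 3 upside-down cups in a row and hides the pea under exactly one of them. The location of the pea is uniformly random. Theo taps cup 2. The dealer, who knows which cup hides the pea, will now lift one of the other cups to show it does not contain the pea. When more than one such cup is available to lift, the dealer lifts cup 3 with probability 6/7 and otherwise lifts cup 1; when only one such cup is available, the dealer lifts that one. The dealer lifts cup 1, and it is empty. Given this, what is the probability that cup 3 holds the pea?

Condition on the true location of the pea.
If it is under cup 1 (prior 1/3): the dealer opened cup 1, so this case is ruled out; weight (1/3)·0 = 0.
If it is under cup 2 (prior 1/3): cup 3 is available but not opened, probability 1/7; weight (1/3)·(1/7) = 1/21.
If it is under cup 3 (prior 1/3): only cup 1 is available, probability 1; weight (1/3)·1 = 1/3.
The weights sum to 8/21.
So P(the pea under cup 3 | the dealer opened cup 1) = (1/3) / (8/21) = 7/8.

7/8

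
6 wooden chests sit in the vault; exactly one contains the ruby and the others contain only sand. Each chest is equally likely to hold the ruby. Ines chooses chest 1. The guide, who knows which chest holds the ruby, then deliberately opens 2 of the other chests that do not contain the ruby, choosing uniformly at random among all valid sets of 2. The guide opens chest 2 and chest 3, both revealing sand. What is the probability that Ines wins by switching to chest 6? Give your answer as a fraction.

5/18

Apply Bayes' rule, conditioning on where the ruby actually is.
If it is in chest 1 (prior 1/6): the guide has 10 equally likely choices, so probability 1/10; weight (1/6)·(1/10) = 1/60.
If it is in either of chests 2 and 3 (prior 1/6 each): that chest was opened and seen not to hold the prize — ruled out; weight (1/6)·0 = 0 each.
If it is in any of chests 4, 5, and 6 (prior 1/6 each): the guide has 6 equally likely choices, so probability 1/6; weight (1/6)·(1/6) = 1/36 each.
The weights sum to 1/10.
So P(the ruby in chest 6 | the guide opened chest 2 and chest 3) = (1/36) / (1/10) = 5/18.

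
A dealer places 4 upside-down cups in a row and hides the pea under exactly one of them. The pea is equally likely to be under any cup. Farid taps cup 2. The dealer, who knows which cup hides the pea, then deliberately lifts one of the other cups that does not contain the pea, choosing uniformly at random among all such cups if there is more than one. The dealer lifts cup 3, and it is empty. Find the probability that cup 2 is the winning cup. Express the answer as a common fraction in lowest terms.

Apply Bayes' rule, conditioning on where the pea actually is.
If it is under either of cups 1 and 4 (prior 1/4 each): the dealer has 2 equally likely choices, so probability 1/2; weight (1/4)·(1/2) = 1/8 each.
If it is under cup 2 (prior 1/4): the dealer has 3 equally likely choices, so probability 1/3; weight (1/4)·(1/3) = 1/12.
If it is under cup 3 (prior 1/4): the dealer opened cup 3, so this case is ruled out; weight (1/4)·0 = 0.
The weights sum to 1/3.
So P(the pea under cup 2 | the dealer opened cup 3) = (1/12) / (1/3) = 1/4.

1/4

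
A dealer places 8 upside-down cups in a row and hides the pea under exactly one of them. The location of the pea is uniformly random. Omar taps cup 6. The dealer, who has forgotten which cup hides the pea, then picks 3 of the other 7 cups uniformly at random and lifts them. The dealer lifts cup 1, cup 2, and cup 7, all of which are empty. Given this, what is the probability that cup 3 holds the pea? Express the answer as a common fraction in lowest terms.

Because the dealer chose which cups to lift without knowing where the pea is, the choice is independent of the prize location. Learning that none of the 3 opened cups holds the pea simply rules out those 3 locations and leaves the remaining 5 cups still equally likely by symmetry.
So P(the pea under cup 3) = 1/5.

1/5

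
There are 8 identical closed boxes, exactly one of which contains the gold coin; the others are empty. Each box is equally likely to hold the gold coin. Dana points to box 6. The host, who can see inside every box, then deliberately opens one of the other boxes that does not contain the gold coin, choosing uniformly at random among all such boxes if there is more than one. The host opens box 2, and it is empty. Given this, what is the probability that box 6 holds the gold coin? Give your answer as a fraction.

1/8

Apply Bayes' rule, conditioning on where the gold coin actually is.
If it is in any of boxes 1, 3, 4, 5, 7, and 8 (prior 1/8 each): the host has 6 equally likely choices, so probability 1/6; weight (1/8)·(1/6) = 1/48 each.
If it is in box 2 (prior 1/8): the host opened box 2, so this case is ruled out; weight (1/8)·0 = 0.
If it is in box 6 (prior 1/8): the host has 7 equally likely choices, so probability 1/7; weight (1/8)·(1/7) = 1/56.
The weights sum to 1/7.
So P(the gold coin in box 6 | the host opened box 2) = (1/56) / (1/7) = 1/8.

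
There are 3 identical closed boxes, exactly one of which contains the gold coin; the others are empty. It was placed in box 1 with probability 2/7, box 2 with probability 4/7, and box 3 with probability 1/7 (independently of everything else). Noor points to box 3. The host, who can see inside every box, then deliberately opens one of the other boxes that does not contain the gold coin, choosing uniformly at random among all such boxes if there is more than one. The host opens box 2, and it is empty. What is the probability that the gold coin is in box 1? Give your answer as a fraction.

Apply Bayes' rule, conditioning on where the gold coin actually is.
If it is in box 1 (prior 2/7): the host has no choice, probability 1; weight (2/7)·1 = 2/7.
If it is in box 2 (prior 4/7): the host opened box 2, so this case is ruled out; weight (4/7)·0 = 0.
If it is in box 3 (prior 1/7): the host has 2 equally likely choices, so probability 1/2; weight (1/7)·(1/2) = 1/14.
The weights sum to 5/14.
So P(the gold coin in box 1 | the host opened box 2) = (2/7) / (5/14) = 4/5.

4/5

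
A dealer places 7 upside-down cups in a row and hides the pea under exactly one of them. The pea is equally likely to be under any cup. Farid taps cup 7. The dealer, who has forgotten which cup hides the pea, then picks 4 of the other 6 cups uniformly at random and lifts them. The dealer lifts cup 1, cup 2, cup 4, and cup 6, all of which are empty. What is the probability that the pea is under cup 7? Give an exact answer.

Because the dealer chose which cups to lift without knowing where the pea is, the choice is independent of the prize location. Learning that none of the 4 opened cups holds the pea simply rules out those 4 locations and leaves the remaining 3 cups still equally likely by symmetry.
So P(the pea under cup 7) = 1/3.

1/3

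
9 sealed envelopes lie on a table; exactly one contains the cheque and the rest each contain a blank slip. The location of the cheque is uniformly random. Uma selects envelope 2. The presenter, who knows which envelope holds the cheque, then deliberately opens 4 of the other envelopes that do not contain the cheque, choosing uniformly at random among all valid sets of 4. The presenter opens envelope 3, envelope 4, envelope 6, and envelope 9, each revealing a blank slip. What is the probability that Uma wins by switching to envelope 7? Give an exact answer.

2/9

Apply Bayes' rule, conditioning on where the cheque actually is.
If it is in any of envelopes 1, 5, 7, and 8 (prior 1/9 each): the presenter has 35 equally likely choices, so probability 1/35; weight (1/9)·(1/35) = 1/315 each.
If it is in envelope 2 (prior 1/9): the presenter has 70 equally likely choices, so probability 1/70; weight (1/9)·(1/70) = 1/630.
If it is in any of envelopes 3, 4, 6, and 9 (prior 1/9 each): that envelope was opened and seen not to hold the prize — ruled out; weight (1/9)·0 = 0 each.
The weights sum to 1/70.
So P(the cheque in envelope 7 | the presenter opened envelope 3, envelope 4, envelope 6, and envelope 9) = (1/315) / (1/70) = 2/9.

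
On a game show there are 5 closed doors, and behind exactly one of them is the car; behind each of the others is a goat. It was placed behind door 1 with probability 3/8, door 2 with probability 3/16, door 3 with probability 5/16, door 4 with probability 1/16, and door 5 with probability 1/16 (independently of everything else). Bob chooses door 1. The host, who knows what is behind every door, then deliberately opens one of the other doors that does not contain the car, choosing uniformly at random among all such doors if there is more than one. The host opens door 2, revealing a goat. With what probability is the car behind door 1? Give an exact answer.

9/23

Consider each possible location of the car in turn.
If it is behind door 1 (prior 3/8): the host has 4 equally likely choices, so probability 1/4; weight (3/8)·(1/4) = 3/32.
If it is behind door 2 (prior 3/16): the host opened door 2, so this case is ruled out; weight (3/16)·0 = 0.
If it is behind door 3 (prior 5/16): the host has 3 equally likely choices, so probability 1/3; weight (5/16)·(1/3) = 5/48.
If it is behind either of doors 4 and 5 (prior 1/16 each): the host has 3 equally likely choices, so probability 1/3; weight (1/16)·(1/3) = 1/48 each.
The weights sum to 23/96.
So P(the car behind door 1 | the host opened door 2) = (3/32) / (23/96) = 9/23.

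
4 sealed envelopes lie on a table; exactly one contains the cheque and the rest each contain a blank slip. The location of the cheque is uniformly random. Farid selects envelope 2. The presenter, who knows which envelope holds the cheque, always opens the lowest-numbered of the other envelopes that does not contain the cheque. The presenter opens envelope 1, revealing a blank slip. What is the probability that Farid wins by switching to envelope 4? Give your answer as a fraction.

Apply Bayes' rule, conditioning on where the cheque actually is.
If it is in envelope 1 (prior 1/4): the presenter opened envelope 1, so this case is ruled out; weight (1/4)·0 = 0.
If it is in any of envelopes 2, 3, and 4 (prior 1/4 each): envelope 1 is the lowest-numbered option available, probability 1; weight (1/4)·1 = 1/4 each.
The weights sum to 3/4.
So P(the cheque in envelope 4 | the presenter opened envelope 1) = (1/4) / (3/4) = 1/3.

1/3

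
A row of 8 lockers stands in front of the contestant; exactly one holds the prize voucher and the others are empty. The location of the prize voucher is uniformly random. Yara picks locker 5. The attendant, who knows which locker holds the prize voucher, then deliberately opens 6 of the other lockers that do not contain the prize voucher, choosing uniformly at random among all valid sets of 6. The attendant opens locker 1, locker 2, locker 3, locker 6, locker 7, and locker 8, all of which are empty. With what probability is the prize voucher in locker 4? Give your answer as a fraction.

7/8

Condition on the true location of the prize voucher.
If it is in any of lockers 1, 2, 3, 6, 7, and 8 (prior 1/8 each): that locker was opened and seen not to hold the prize — ruled out; weight (1/8)·0 = 0 each.
If it is in locker 4 (prior 1/8): the attendant has no choice, probability 1; weight (1/8)·1 = 1/8.
If it is in locker 5 (prior 1/8): the attendant has 7 equally likely choices, so probability 1/7; weight (1/8)·(1/7) = 1/56.
The weights sum to 1/7.
So P(the prize voucher in locker 4 | the attendant opened locker 1, locker 2, locker 3, locker 6, locker 7, and locker 8) = (1/8) / (1/7) = 7/8.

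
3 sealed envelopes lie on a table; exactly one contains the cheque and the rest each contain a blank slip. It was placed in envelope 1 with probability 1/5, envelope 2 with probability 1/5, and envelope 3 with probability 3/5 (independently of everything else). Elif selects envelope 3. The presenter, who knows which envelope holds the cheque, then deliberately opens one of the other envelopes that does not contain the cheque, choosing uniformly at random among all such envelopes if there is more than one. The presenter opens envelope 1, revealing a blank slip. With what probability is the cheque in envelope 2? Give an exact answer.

Condition on the true location of the cheque.
If it is in envelope 1 (prior 1/5): the presenter opened envelope 1, so this case is ruled out; weight (1/5)·0 = 0.
If it is in envelope 2 (prior 1/5): the presenter has no choice, probability 1; weight (1/5)·1 = 1/5.
If it is in envelope 3 (prior 3/5): the presenter has 2 equally likely choices, so probability 1/2; weight (3/5)·(1/2) = 3/10.
The weights sum to 1/2.
So P(the cheque in envelope 2 | the presenter opened envelope 1) = (1/5) / (1/2) = 2/5.

2/5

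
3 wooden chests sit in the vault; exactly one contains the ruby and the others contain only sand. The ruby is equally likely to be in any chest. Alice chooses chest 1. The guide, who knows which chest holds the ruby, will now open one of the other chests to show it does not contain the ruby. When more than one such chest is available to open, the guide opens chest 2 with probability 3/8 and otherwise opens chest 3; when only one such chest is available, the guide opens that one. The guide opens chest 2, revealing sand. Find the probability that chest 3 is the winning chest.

Apply Bayes' rule, conditioning on where the ruby actually is.
If it is in chest 1 (prior 1/3): chest 2 is available, opened with probability 3/8; weight (1/3)·(3/8) = 1/8.
If it is in chest 2 (prior 1/3): the guide opened chest 2, so this case is ruled out; weight (1/3)·0 = 0.
If it is in chest 3 (prior 1/3): only chest 2 is available, probability 1; weight (1/3)·1 = 1/3.
The weights sum to 11/24.
So P(the ruby in chest 3 | the guide opened chest 2) = (1/3) / (11/24) = 8/11.

8/11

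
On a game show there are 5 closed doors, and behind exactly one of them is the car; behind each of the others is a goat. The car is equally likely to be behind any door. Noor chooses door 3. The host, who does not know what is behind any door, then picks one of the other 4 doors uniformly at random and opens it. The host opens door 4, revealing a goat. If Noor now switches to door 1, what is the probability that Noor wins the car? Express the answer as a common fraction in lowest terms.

1/4

Condition on the true location of the car.
If it is behind any of doors 1, 2, 3, and 5 (prior 1/5 each): the host picks door 4 with probability 1/4 regardless, and it is not the prize; weight (1/5)·(1/4) = 1/20 each.
If it is behind door 4 (prior 1/5): the host opened door 4, so this case is ruled out; weight (1/5)·0 = 0.
The weights sum to 1/5.
So P(the car behind door 1 | the host opened door 4) = (1/20) / (1/5) = 1/4.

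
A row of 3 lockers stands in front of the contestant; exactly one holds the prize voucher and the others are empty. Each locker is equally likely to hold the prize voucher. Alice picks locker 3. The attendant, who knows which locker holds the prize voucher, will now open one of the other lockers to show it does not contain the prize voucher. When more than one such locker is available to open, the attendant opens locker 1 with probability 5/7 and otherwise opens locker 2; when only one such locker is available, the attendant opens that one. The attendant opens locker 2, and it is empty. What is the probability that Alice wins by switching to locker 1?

7/9

Condition on the true location of the prize voucher.
If it is in locker 1 (prior 1/3): only locker 2 is available, probability 1; weight (1/3)·1 = 1/3.
If it is in locker 2 (prior 1/3): the attendant opened locker 2, so this case is ruled out; weight (1/3)·0 = 0.
If it is in locker 3 (prior 1/3): locker 1 is available but not opened, probability 2/7; weight (1/3)·(2/7) = 2/21.
The weights sum to 3/7.
So P(the prize voucher in locker 1 | the attendant opened locker 2) = (1/3) / (3/7) = 7/9.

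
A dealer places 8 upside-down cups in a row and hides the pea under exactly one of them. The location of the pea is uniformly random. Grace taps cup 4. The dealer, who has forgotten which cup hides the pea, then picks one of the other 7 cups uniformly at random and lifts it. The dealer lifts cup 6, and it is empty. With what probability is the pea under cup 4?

1/7

Condition on the true location of the pea.
If it is under any of cups 1, 2, 3, 4, 5, 7, and 8 (prior 1/8 each): the dealer picks cup 6 with probability 1/7 regardless, and it is not the prize; weight (1/8)·(1/7) = 1/56 each.
If it is under cup 6 (prior 1/8): the dealer opened cup 6, so this case is ruled out; weight (1/8)·0 = 0.
The weights sum to 1/8.
So P(the pea under cup 4 | the dealer opened cup 6) = (1/56) / (1/8) = 1/7.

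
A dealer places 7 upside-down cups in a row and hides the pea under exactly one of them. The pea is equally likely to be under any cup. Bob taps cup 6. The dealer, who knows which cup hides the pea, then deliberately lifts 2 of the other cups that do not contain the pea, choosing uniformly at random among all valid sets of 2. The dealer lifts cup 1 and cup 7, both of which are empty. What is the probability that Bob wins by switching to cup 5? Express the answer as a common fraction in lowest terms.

3/14

Consider each possible location of the pea in turn.
If it is under either of cups 1 and 7 (prior 1/7 each): that cup was opened and seen not to hold the prize — ruled out; weight (1/7)·0 = 0 each.
If it is under any of cups 2, 3, 4, and 5 (prior 1/7 each): the dealer has 10 equally likely choices, so probability 1/10; weight (1/7)·(1/10) = 1/70 each.
If it is under cup 6 (prior 1/7): the dealer has 15 equally likely choices, so probability 1/15; weight (1/7)·(1/15) = 1/105.
The weights sum to 1/15.
So P(the pea under cup 5 | the dealer opened cup 1 and cup 7) = (1/70) / (1/15) = 3/14.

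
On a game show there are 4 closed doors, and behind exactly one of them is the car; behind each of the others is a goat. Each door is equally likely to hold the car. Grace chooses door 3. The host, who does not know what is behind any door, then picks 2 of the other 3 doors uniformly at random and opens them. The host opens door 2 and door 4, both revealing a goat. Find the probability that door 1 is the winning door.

1/2

Consider each possible location of the car in turn.
If it is behind either of doors 1 and 3 (prior 1/4 each): the host picks exactly this set with probability 1/3 regardless, and none is the prize; weight (1/4)·(1/3) = 1/12 each.
If it is behind either of doors 2 and 4 (prior 1/4 each): that door was opened and seen not to hold the prize — ruled out; weight (1/4)·0 = 0 each.
The weights sum to 1/6.
So P(the car behind door 1 | the host opened door 2 and door 4) = (1/12) / (1/6) = 1/2.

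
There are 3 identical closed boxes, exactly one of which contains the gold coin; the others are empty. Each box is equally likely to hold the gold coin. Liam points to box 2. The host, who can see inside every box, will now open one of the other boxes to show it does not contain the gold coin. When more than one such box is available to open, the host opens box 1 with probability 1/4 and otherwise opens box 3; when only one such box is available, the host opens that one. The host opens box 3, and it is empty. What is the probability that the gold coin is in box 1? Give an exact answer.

Apply Bayes' rule, conditioning on where the gold coin actually is.
If it is in box 1 (prior 1/3): only box 3 is available, probability 1; weight (1/3)·1 = 1/3.
If it is in box 2 (prior 1/3): box 1 is available but not opened, probability 3/4; weight (1/3)·(3/4) = 1/4.
If it is in box 3 (prior 1/3): the host opened box 3, so this case is ruled out; weight (1/3)·0 = 0.
The weights sum to 7/12.
So P(the gold coin in box 1 | the host opened box 3) = (1/3) / (7/12) = 4/7.

4/7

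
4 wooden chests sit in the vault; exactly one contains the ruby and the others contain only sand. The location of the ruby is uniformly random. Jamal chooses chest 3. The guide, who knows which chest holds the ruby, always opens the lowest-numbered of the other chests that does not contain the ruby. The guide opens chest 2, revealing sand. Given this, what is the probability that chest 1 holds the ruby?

Apply Bayes' rule, conditioning on where the ruby actually is.
If it is in chest 1 (prior 1/4): chest 2 is the lowest-numbered option available, probability 1; weight (1/4)·1 = 1/4.
If it is in chest 2 (prior 1/4): the guide opened chest 2, so this case is ruled out; weight (1/4)·0 = 0.
If it is in either of chests 3 and 4 (prior 1/4 each): the guide would have opened chest 1 instead, probability 0; weight (1/4)·0 = 0 each.
The weights sum to 1/4.
So P(the ruby in chest 1 | the guide opened chest 2) = (1/4) / (1/4) = 1.

1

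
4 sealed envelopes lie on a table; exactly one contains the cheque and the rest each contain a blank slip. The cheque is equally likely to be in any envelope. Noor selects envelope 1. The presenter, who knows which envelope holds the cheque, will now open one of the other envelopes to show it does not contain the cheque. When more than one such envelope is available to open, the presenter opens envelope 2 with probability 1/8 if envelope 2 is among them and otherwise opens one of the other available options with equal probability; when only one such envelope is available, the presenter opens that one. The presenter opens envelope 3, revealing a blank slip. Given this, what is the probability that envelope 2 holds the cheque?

8/29

Apply Bayes' rule, conditioning on where the cheque actually is.
If it is in envelope 1 (prior 1/4): envelope 2 is available but not opened; envelope 3 gets probability (1 − 1/8)/2 = 7/16; weight (1/4)·(7/16) = 7/64.
If it is in envelope 2 (prior 1/4): envelope 2 holds the prize so is unavailable; the presenter chooses uniformly among the 2 others, probability 1/2; weight (1/4)·(1/2) = 1/8.
If it is in envelope 3 (prior 1/4): the presenter opened envelope 3, so this case is ruled out; weight (1/4)·0 = 0.
If it is in envelope 4 (prior 1/4): envelope 2 is available but not opened, probability 7/8; weight (1/4)·(7/8) = 7/32.
The weights sum to 29/64.
So P(the cheque in envelope 2 | the presenter opened envelope 3) = (1/8) / (29/64) = 8/29.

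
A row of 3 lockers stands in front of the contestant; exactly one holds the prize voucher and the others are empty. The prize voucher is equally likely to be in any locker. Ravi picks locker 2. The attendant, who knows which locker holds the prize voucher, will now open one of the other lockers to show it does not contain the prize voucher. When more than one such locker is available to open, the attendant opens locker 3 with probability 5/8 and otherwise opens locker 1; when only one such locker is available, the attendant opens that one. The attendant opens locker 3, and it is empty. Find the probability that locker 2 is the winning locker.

5/13

Condition on the true location of the prize voucher.
If it is in locker 1 (prior 1/3): only locker 3 is available, probability 1; weight (1/3)·1 = 1/3.
If it is in locker 2 (prior 1/3): locker 3 is available, opened with probability 5/8; weight (1/3)·(5/8) = 5/24.
If it is in locker 3 (prior 1/3): the attendant opened locker 3, so this case is ruled out; weight (1/3)·0 = 0.
The weights sum to 13/24.
So P(the prize voucher in locker 2 | the attendant opened locker 3) = (5/24) / (13/24) = 5/13.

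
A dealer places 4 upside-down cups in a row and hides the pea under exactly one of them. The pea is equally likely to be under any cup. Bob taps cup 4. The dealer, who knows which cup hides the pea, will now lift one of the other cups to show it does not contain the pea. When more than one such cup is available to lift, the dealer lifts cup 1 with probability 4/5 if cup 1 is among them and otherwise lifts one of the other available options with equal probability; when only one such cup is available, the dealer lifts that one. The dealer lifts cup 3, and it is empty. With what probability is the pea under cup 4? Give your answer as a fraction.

Apply Bayes' rule, conditioning on where the pea actually is.
If it is under cup 1 (prior 1/4): cup 1 holds the prize so is unavailable; the dealer chooses uniformly among the 2 others, probability 1/2; weight (1/4)·(1/2) = 1/8.
If it is under cup 2 (prior 1/4): cup 1 is available but not opened, probability 1/5; weight (1/4)·(1/5) = 1/20.
If it is under cup 3 (prior 1/4): the dealer opened cup 3, so this case is ruled out; weight (1/4)·0 = 0.
If it is under cup 4 (prior 1/4): cup 1 is available but not opened; cup 3 gets probability (1 − 4/5)/2 = 1/10; weight (1/4)·(1/10) = 1/40.
The weights sum to 1/5.
So P(the pea under cup 4 | the dealer opened cup 3) = (1/40) / (1/5) = 1/8.

1/8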